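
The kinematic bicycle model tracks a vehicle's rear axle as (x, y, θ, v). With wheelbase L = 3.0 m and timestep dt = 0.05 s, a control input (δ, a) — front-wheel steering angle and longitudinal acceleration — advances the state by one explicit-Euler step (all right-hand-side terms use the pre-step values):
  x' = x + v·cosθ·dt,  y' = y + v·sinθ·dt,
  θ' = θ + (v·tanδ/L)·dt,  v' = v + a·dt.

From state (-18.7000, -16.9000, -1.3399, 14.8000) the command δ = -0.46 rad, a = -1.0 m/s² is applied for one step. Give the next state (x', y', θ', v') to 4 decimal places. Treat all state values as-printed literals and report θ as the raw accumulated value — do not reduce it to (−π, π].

x' = -18.7000 + 14.8000·cos(-1.3399)·0.05 = -18.5307
y' = -16.9000 + 14.8000·sin(-1.3399)·0.05 = -17.6204
θ' = -1.3399 + (14.8000/3.0)·tan(-0.46)·0.05 = -1.4621
v' = 14.8000 − 1.0000·0.05 = 14.7500

(-18.5307, -17.6204, -1.4621, 14.7500)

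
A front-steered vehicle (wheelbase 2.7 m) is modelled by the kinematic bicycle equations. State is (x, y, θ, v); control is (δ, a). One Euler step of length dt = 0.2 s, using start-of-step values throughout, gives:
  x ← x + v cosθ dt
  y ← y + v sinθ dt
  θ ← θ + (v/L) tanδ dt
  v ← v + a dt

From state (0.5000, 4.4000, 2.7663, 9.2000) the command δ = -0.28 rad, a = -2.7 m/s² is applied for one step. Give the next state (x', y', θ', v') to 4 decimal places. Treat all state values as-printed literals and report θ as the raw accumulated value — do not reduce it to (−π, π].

x' = 0.5000 + 9.2000·cos(2.7663)·0.2 = -1.2119
y' = 4.4000 + 9.2000·sin(2.7663)·0.2 = 5.0744
θ' = 2.7663 + (9.2000/2.7)·tan(-0.28)·0.2 = 2.5703
v' = 9.2000 − 2.7000·0.2 = 8.6600

(-1.2119, 5.0744, 2.5703, 8.6600)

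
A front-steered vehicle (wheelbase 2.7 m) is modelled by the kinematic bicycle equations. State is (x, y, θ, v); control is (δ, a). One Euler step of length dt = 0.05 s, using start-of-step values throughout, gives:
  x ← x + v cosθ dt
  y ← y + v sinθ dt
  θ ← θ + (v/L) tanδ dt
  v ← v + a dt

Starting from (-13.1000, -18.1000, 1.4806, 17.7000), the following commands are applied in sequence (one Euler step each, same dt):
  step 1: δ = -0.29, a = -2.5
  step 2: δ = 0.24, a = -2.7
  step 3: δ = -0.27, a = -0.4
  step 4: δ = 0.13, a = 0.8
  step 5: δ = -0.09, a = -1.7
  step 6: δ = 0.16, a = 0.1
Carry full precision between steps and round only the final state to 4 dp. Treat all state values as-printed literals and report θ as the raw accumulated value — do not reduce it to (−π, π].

after step 1 (δ=-0.29, a=-2.5): (-13.020284, -17.218597, 1.382787, 17.575000)
after step 2 (δ=0.24, a=-2.7): (-12.856043, -16.355333, 1.462433, 17.440000)
after step 3 (δ=-0.27, a=-0.4): (-12.761735, -15.488447, 1.373051, 17.420000)
after step 4 (δ=0.13, a=0.8): (-12.590619, -14.634421, 1.415225, 17.460000)
after step 5 (δ=-0.09, a=-1.7): (-12.455352, -13.771964, 1.386047, 17.375000)
after step 6 (δ=0.16, a=0.1): (-12.295763, -12.917999, 1.437972, 17.380000)

(-12.2958, -12.9180, 1.4380, 17.3800)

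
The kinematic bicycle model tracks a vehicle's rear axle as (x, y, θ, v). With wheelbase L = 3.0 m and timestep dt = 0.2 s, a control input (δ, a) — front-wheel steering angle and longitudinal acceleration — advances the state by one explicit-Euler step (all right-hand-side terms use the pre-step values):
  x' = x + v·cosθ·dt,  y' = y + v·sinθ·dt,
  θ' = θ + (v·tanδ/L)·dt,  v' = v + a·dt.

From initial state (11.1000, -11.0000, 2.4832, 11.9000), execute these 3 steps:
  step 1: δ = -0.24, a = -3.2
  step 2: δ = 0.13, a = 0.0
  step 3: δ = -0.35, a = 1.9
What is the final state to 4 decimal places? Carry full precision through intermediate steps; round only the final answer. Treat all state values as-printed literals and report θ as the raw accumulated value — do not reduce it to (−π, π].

(6.0945, -6.3059, 2.1132, 11.6400)

after step 1 (δ=-0.24, a=-3.2): (9.217475, -9.543806, 2.289058, 11.260000)
after step 2 (δ=0.13, a=0.0): (7.735486, -7.848161, 2.387198, 11.260000)
after step 3 (δ=-0.35, a=1.9): (6.094485, -6.305884, 2.113184, 11.640000)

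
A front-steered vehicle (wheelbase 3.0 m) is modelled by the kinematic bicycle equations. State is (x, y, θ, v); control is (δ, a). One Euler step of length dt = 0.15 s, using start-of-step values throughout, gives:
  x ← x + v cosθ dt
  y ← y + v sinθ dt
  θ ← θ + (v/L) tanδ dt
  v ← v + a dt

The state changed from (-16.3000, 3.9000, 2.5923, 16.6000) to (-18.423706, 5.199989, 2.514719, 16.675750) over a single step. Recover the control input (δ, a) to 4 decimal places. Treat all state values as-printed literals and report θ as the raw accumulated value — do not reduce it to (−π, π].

δ = -0.0932, a = 0.5050

a = (v'−v)/dt = (0.075750)/0.15 = 0.5050
Δθ = θ'−θ = -0.077581;  (v·dt/L) = 16.6000·0.15/3.0 = 0.830000
tan δ = Δθ·L/(v·dt) = -0.093471  →  δ = -0.0932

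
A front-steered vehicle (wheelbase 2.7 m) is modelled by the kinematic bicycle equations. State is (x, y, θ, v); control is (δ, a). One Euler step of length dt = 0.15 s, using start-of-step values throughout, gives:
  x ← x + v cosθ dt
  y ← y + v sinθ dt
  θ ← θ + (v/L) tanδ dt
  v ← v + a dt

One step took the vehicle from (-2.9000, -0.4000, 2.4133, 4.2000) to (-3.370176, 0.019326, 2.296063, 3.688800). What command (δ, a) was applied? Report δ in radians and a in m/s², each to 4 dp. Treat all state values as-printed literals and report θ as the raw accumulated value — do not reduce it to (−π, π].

δ = -0.4656, a = -3.4080

a = (v'−v)/dt = (-0.511200)/0.15 = -3.4080
Δθ = θ'−θ = -0.117237;  (v·dt/L) = 4.2000·0.15/2.7 = 0.233333
tan δ = Δθ·L/(v·dt) = -0.502444  →  δ = -0.4656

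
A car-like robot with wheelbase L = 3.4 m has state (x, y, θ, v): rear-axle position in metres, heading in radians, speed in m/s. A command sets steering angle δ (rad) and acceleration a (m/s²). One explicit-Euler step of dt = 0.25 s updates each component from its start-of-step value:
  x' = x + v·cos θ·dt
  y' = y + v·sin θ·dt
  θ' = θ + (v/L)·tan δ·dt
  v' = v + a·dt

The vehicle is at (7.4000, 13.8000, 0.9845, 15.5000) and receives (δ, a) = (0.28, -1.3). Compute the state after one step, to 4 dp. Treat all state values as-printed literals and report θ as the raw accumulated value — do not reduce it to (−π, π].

(9.5440, 17.0279, 1.3122, 15.1750)

x' = 7.4000 + 15.5000·cos(0.9845)·0.25 = 9.5440
y' = 13.8000 + 15.5000·sin(0.9845)·0.25 = 17.0279
θ' = 0.9845 + (15.5000/3.4)·tan(0.28)·0.25 = 1.3122
v' = 15.5000 − 1.3000·0.25 = 15.1750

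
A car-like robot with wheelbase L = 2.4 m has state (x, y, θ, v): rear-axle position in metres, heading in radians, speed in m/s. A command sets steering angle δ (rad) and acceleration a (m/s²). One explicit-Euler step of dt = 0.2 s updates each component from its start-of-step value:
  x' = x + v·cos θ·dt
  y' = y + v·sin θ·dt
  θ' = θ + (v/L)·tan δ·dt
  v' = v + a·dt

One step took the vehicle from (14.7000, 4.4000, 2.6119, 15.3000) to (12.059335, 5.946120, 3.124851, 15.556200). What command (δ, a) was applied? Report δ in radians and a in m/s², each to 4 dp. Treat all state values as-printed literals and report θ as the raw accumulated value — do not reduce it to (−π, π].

a = (v'−v)/dt = (0.256200)/0.2 = 1.2810
Δθ = θ'−θ = 0.512951;  (v·dt/L) = 15.3000·0.2/2.4 = 1.275000
tan δ = Δθ·L/(v·dt) = 0.402315  →  δ = 0.3825

δ = 0.3825, a = 1.2810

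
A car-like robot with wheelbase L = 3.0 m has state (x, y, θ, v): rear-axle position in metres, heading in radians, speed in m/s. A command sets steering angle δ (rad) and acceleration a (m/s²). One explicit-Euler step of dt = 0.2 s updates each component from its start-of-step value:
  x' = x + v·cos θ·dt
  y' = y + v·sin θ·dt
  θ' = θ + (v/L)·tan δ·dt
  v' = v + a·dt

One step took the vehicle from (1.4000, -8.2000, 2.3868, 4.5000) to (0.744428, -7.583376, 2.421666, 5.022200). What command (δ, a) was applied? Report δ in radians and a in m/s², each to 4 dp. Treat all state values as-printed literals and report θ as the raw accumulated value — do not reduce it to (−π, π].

a = (v'−v)/dt = (0.522200)/0.2 = 2.6110
Δθ = θ'−θ = 0.034866;  (v·dt/L) = 4.5000·0.2/3.0 = 0.300000
tan δ = Δθ·L/(v·dt) = 0.116220  →  δ = 0.1157

δ = 0.1157, a = 2.6110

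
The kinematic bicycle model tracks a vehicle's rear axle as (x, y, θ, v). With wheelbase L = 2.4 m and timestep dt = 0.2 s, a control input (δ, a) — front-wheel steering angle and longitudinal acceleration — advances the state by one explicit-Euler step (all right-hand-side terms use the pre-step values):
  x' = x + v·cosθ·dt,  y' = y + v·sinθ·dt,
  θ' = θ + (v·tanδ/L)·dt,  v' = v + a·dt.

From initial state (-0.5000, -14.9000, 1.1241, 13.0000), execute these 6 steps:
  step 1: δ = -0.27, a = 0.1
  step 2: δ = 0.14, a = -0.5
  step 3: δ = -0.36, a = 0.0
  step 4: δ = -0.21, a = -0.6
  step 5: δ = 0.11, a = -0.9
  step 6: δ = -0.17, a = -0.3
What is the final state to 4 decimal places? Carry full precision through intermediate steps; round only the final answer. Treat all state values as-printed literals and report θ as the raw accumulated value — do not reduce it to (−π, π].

after step 1 (δ=-0.27, a=0.1): (0.623170, -12.555114, 0.824279, 13.020000)
after step 2 (δ=0.14, a=-0.5): (2.391511, -10.643627, 0.977179, 12.920000)
after step 3 (δ=-0.36, a=0.0): (3.836906, -8.501691, 0.571919, 12.920000)
after step 4 (δ=-0.21, a=-0.6): (6.009699, -7.103110, 0.342435, 12.800000)
after step 5 (δ=0.11, a=-0.9): (8.421065, -6.243509, 0.460244, 12.620000)
after step 6 (δ=-0.17, a=-0.3): (10.682428, -5.122432, 0.279718, 12.560000)

(10.6824, -5.1224, 0.2797, 12.5600)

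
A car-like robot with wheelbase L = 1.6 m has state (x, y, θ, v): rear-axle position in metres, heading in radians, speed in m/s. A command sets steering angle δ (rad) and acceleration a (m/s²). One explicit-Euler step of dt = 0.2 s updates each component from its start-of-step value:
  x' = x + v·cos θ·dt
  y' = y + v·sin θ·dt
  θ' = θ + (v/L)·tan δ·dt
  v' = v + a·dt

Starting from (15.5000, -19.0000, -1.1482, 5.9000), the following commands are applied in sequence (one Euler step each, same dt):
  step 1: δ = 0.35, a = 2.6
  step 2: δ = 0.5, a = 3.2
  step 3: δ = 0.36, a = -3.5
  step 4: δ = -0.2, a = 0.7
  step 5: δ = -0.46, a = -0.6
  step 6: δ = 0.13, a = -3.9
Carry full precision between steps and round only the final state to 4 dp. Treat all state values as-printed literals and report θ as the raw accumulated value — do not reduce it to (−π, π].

after step 1 (δ=0.35, a=2.6): (15.983953, -20.076192, -0.878991, 6.420000)
after step 2 (δ=0.5, a=3.2): (16.803053, -21.064995, -0.440584, 7.060000)
after step 3 (δ=0.36, a=-3.5): (18.080211, -21.667167, -0.108408, 6.360000)
after step 4 (δ=-0.2, a=0.7): (19.344744, -21.804793, -0.269563, 6.500000)
after step 5 (δ=-0.46, a=-0.6): (20.597797, -22.150996, -0.672115, 6.380000)
after step 6 (δ=0.13, a=-3.9): (21.596276, -22.945487, -0.567852, 5.600000)

(21.5963, -22.9455, -0.5679, 5.6000)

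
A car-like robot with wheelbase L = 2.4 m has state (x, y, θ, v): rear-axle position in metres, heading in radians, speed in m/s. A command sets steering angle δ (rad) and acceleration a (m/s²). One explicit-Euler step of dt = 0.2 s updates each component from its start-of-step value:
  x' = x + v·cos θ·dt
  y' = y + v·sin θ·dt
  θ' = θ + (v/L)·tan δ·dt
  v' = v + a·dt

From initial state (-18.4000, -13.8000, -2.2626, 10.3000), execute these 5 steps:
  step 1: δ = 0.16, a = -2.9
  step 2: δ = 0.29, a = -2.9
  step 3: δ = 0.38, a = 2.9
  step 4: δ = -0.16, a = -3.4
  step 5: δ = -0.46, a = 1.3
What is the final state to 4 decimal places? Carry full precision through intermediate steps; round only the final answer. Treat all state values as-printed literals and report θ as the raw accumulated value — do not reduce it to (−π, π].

after step 1 (δ=0.16, a=-2.9): (-19.714130, -15.386399, -2.124083, 9.720000)
after step 2 (δ=0.29, a=-2.9): (-20.735675, -17.040359, -1.882368, 9.140000)
after step 3 (δ=0.38, a=2.9): (-21.296058, -18.780346, -1.578149, 9.720000)
after step 4 (δ=-0.16, a=-3.4): (-21.310351, -20.724293, -1.708866, 9.040000)
after step 5 (δ=-0.46, a=1.3): (-21.559189, -22.515087, -2.082104, 9.300000)

(-21.5592, -22.5151, -2.0821, 9.3000)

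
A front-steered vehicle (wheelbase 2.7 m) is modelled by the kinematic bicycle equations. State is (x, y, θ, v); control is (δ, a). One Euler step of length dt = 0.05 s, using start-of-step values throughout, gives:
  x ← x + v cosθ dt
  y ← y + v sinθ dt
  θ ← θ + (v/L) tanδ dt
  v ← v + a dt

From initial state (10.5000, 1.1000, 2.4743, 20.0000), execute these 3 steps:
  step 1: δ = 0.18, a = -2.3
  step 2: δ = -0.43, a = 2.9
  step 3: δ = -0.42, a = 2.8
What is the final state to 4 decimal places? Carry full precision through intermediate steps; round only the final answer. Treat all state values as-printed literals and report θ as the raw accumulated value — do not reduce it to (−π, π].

after step 1 (δ=0.18, a=-2.3): (9.714500, 1.718862, 2.541696, 19.885000)
after step 2 (δ=-0.43, a=2.9): (8.893852, 2.280173, 2.372813, 20.030000)
after step 3 (δ=-0.42, a=2.8): (8.174014, 2.976474, 2.207168, 20.170000)

(8.1740, 2.9765, 2.2072, 20.1700)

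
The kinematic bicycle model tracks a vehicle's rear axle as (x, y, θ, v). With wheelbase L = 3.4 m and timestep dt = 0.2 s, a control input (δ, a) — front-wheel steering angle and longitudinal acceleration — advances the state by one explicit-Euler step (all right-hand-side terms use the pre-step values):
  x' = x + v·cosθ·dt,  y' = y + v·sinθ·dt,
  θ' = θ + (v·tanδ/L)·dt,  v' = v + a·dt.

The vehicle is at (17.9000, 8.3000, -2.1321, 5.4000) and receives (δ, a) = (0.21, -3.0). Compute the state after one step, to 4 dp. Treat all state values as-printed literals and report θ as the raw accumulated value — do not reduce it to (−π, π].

(17.3251, 7.3857, -2.0644, 4.8000)

x' = 17.9000 + 5.4000·cos(-2.1321)·0.2 = 17.3251
y' = 8.3000 + 5.4000·sin(-2.1321)·0.2 = 7.3857
θ' = -2.1321 + (5.4000/3.4)·tan(0.21)·0.2 = -2.0644
v' = 5.4000 − 3.0000·0.2 = 4.8000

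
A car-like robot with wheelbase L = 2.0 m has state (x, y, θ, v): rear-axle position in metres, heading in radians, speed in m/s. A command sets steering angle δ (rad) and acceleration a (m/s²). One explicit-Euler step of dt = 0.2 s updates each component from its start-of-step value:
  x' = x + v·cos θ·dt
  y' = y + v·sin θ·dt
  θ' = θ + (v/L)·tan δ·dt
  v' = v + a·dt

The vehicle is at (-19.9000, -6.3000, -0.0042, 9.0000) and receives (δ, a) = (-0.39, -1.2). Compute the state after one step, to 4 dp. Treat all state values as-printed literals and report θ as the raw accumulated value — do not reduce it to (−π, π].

x' = -19.9000 + 9.0000·cos(-0.0042)·0.2 = -18.1000
y' = -6.3000 + 9.0000·sin(-0.0042)·0.2 = -6.3076
θ' = -0.0042 + (9.0000/2.0)·tan(-0.39)·0.2 = -0.3741
v' = 9.0000 − 1.2000·0.2 = 8.7600

(-18.1000, -6.3076, -0.3741, 8.7600)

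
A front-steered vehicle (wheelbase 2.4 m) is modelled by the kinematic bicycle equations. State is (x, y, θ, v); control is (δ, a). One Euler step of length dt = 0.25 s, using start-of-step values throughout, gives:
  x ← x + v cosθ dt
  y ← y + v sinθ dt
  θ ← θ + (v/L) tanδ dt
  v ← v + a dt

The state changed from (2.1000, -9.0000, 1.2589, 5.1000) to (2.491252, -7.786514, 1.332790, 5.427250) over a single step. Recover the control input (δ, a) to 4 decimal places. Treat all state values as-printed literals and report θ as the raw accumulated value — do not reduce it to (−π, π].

δ = 0.1382, a = 1.3090

a = (v'−v)/dt = (0.327250)/0.25 = 1.3090
Δθ = θ'−θ = 0.073890;  (v·dt/L) = 5.1000·0.25/2.4 = 0.531250
tan δ = Δθ·L/(v·dt) = 0.139087  →  δ = 0.1382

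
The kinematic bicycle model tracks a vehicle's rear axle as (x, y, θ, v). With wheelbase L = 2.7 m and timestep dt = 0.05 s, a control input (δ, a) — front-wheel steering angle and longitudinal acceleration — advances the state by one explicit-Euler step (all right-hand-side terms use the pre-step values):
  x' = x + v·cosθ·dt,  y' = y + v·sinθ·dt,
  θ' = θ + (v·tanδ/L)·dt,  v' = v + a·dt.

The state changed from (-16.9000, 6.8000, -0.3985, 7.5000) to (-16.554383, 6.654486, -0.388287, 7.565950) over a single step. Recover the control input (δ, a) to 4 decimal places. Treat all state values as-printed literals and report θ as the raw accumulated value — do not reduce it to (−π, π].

a = (v'−v)/dt = (0.065950)/0.05 = 1.3190
Δθ = θ'−θ = 0.010213;  (v·dt/L) = 7.5000·0.05/2.7 = 0.138889
tan δ = Δθ·L/(v·dt) = 0.073534  →  δ = 0.0734

δ = 0.0734, a = 1.3190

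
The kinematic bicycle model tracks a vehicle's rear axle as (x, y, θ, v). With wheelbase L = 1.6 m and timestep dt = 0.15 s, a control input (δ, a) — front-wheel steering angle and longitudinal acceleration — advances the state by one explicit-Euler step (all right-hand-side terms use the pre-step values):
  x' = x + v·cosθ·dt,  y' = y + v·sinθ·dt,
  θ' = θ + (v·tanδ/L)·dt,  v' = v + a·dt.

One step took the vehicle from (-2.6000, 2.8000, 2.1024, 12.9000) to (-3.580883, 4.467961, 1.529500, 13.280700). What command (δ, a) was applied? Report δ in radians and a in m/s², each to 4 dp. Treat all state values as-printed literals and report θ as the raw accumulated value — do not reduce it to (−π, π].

δ = -0.4424, a = 2.5380

a = (v'−v)/dt = (0.380700)/0.15 = 2.5380
Δθ = θ'−θ = -0.572900;  (v·dt/L) = 12.9000·0.15/1.6 = 1.209375
tan δ = Δθ·L/(v·dt) = -0.473716  →  δ = -0.4424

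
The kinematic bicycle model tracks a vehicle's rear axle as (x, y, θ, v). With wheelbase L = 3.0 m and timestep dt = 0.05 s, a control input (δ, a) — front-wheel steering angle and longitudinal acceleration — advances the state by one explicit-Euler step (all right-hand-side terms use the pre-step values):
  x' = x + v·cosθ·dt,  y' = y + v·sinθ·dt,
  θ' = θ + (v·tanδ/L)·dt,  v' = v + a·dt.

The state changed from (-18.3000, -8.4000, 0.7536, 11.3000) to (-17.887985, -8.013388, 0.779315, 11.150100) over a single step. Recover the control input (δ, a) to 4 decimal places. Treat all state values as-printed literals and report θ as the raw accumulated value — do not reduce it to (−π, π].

δ = 0.1357, a = -2.9980

a = (v'−v)/dt = (-0.149900)/0.05 = -2.9980
Δθ = θ'−θ = 0.025715;  (v·dt/L) = 11.3000·0.05/3.0 = 0.188333
tan δ = Δθ·L/(v·dt) = 0.136540  →  δ = 0.1357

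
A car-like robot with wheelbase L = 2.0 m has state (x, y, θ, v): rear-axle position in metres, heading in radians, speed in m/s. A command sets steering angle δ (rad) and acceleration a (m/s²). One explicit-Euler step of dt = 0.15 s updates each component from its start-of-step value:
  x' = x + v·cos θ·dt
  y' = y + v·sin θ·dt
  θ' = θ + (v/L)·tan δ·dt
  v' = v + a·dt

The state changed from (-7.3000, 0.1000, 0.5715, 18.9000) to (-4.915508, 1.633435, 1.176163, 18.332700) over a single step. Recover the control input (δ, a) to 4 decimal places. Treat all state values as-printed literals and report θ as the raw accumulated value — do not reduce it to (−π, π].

δ = 0.4032, a = -3.7820

a = (v'−v)/dt = (-0.567300)/0.15 = -3.7820
Δθ = θ'−θ = 0.604663;  (v·dt/L) = 18.9000·0.15/2.0 = 1.417500
tan δ = Δθ·L/(v·dt) = 0.426570  →  δ = 0.4032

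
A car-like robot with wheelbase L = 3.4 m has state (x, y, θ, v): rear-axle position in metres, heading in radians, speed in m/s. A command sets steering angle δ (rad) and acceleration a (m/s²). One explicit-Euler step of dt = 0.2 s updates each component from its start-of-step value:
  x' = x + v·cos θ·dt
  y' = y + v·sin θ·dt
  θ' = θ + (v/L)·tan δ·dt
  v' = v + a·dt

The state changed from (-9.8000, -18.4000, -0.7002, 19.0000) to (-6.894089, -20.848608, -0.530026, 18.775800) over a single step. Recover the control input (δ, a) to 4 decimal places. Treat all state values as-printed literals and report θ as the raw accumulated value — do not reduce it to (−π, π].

δ = 0.1511, a = -1.1210

a = (v'−v)/dt = (-0.224200)/0.2 = -1.1210
Δθ = θ'−θ = 0.170174;  (v·dt/L) = 19.0000·0.2/3.4 = 1.117647
tan δ = Δθ·L/(v·dt) = 0.152261  →  δ = 0.1511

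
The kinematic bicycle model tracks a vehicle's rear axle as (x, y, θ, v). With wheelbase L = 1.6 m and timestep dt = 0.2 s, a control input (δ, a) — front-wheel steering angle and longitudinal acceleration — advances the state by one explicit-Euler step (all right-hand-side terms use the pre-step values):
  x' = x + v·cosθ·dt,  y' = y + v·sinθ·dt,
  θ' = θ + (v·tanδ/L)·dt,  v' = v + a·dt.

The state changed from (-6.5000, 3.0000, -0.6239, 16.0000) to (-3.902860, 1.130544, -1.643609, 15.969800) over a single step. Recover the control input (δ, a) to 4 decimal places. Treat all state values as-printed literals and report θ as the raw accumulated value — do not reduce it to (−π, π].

a = (v'−v)/dt = (-0.030200)/0.2 = -0.1510
Δθ = θ'−θ = -1.019709;  (v·dt/L) = 16.0000·0.2/1.6 = 2.000000
tan δ = Δθ·L/(v·dt) = -0.509855  →  δ = -0.4715

δ = -0.4715, a = -0.1510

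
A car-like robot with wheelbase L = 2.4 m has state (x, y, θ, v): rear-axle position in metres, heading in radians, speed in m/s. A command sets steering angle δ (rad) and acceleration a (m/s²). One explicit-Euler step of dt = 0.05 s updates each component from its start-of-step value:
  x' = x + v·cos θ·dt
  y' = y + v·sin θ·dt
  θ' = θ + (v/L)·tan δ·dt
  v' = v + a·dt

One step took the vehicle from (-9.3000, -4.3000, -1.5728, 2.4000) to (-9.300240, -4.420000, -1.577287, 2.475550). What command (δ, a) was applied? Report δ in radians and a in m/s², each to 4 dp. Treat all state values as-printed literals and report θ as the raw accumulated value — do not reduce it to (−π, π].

a = (v'−v)/dt = (0.075550)/0.05 = 1.5110
Δθ = θ'−θ = -0.004487;  (v·dt/L) = 2.4000·0.05/2.4 = 0.050000
tan δ = Δθ·L/(v·dt) = -0.089740  →  δ = -0.0895

δ = -0.0895, a = 1.5110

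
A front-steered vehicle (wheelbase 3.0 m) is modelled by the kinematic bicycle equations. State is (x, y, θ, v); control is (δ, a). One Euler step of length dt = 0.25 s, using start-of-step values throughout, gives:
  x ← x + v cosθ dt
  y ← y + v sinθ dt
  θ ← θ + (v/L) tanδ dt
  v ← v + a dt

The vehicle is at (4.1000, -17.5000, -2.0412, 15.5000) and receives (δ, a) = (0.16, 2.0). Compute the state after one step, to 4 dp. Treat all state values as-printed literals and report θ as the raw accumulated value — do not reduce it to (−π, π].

(2.3437, -20.9541, -1.8328, 16.0000)

x' = 4.1000 + 15.5000·cos(-2.0412)·0.25 = 2.3437
y' = -17.5000 + 15.5000·sin(-2.0412)·0.25 = -20.9541
θ' = -2.0412 + (15.5000/3.0)·tan(0.16)·0.25 = -1.8328
v' = 15.5000 + 2.0000·0.25 = 16.0000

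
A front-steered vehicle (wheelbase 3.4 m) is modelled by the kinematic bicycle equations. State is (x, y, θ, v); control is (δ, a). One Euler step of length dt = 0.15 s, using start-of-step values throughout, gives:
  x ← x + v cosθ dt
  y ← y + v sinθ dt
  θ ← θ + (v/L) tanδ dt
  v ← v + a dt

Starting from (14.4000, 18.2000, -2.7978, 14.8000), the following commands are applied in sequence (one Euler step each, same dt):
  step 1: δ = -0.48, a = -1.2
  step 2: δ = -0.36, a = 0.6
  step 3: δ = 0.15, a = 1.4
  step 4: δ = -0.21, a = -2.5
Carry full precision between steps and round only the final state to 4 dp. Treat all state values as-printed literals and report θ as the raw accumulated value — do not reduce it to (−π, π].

(5.7573, 18.2796, -3.4227, 14.5450)

after step 1 (δ=-0.48, a=-1.2): (12.309908, 17.451726, -3.137728, 14.620000)
after step 2 (δ=-0.36, a=0.6): (10.116924, 17.443252, -3.380508, 14.710000)
after step 3 (δ=0.15, a=1.4): (7.973099, 17.965418, -3.282426, 14.920000)
after step 4 (δ=-0.21, a=-2.5): (5.757257, 18.279561, -3.422724, 14.545000)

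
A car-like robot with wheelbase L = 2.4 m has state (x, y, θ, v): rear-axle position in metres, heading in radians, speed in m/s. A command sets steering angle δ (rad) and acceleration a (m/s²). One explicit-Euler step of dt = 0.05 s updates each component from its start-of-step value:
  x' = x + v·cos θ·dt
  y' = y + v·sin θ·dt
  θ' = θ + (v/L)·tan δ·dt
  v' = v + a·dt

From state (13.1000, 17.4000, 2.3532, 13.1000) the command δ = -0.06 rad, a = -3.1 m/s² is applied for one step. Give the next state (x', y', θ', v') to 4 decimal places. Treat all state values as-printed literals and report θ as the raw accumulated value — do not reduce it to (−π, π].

(12.6382, 17.8645, 2.3368, 12.9450)

x' = 13.1000 + 13.1000·cos(2.3532)·0.05 = 12.6382
y' = 17.4000 + 13.1000·sin(2.3532)·0.05 = 17.8645
θ' = 2.3532 + (13.1000/2.4)·tan(-0.06)·0.05 = 2.3368
v' = 13.1000 − 3.1000·0.05 = 12.9450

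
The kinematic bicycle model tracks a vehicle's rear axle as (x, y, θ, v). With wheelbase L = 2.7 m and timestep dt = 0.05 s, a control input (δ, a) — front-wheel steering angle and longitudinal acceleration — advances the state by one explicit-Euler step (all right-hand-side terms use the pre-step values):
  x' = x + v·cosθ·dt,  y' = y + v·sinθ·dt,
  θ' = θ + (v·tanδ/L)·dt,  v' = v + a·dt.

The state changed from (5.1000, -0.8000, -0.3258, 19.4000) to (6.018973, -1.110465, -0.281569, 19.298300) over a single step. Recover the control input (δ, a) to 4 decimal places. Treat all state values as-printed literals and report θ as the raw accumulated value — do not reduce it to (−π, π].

δ = 0.1225, a = -2.0340

a = (v'−v)/dt = (-0.101700)/0.05 = -2.0340
Δθ = θ'−θ = 0.044231;  (v·dt/L) = 19.4000·0.05/2.7 = 0.359259
tan δ = Δθ·L/(v·dt) = 0.123117  →  δ = 0.1225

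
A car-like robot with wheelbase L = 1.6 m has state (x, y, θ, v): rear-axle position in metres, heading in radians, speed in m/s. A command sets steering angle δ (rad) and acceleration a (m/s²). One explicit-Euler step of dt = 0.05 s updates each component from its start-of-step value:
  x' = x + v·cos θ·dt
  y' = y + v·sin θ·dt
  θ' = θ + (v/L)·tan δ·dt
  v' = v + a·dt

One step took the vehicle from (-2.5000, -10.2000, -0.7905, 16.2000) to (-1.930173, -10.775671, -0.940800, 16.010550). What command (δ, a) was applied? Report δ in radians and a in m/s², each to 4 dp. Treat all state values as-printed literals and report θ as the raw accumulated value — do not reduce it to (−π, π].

δ = -0.2886, a = -3.7890

a = (v'−v)/dt = (-0.189450)/0.05 = -3.7890
Δθ = θ'−θ = -0.150300;  (v·dt/L) = 16.2000·0.05/1.6 = 0.506250
tan δ = Δθ·L/(v·dt) = -0.296889  →  δ = -0.2886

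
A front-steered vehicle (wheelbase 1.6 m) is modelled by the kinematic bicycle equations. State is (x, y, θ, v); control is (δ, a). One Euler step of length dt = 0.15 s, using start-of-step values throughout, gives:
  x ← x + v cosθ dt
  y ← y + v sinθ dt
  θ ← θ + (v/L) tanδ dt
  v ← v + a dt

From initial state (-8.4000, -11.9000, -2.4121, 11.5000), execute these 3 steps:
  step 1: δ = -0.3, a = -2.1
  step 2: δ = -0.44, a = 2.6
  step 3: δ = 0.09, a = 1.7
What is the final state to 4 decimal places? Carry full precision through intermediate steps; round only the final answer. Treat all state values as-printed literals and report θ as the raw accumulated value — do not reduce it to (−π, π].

(-12.9619, -13.5275, -3.1413, 11.8300)

after step 1 (δ=-0.3, a=-2.1): (-9.686009, -13.049698, -2.745603, 11.185000)
after step 2 (δ=-0.44, a=2.6): (-11.233927, -13.696842, -3.239261, 11.575000)
after step 3 (δ=0.09, a=1.7): (-12.961903, -13.527535, -3.141332, 11.830000)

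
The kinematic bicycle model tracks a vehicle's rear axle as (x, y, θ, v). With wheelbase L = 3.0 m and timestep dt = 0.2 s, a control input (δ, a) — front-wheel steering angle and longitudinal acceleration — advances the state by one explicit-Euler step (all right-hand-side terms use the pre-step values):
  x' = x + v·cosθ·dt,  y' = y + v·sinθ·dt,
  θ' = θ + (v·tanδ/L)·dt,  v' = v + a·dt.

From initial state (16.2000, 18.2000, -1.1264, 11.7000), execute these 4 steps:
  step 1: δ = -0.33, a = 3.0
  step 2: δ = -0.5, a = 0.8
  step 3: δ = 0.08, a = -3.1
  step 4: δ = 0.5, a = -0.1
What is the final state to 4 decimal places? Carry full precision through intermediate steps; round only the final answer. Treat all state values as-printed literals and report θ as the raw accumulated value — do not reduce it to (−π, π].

after step 1 (δ=-0.33, a=3.0): (17.205996, 16.087283, -1.393569, 12.300000)
after step 2 (δ=-0.5, a=0.8): (17.639696, 13.665816, -1.841537, 12.460000)
after step 3 (δ=0.08, a=-3.1): (16.973221, 11.264592, -1.774942, 11.840000)
after step 4 (δ=0.5, a=-0.1): (16.493155, 8.945765, -1.343727, 11.820000)

(16.4932, 8.9458, -1.3437, 11.8200)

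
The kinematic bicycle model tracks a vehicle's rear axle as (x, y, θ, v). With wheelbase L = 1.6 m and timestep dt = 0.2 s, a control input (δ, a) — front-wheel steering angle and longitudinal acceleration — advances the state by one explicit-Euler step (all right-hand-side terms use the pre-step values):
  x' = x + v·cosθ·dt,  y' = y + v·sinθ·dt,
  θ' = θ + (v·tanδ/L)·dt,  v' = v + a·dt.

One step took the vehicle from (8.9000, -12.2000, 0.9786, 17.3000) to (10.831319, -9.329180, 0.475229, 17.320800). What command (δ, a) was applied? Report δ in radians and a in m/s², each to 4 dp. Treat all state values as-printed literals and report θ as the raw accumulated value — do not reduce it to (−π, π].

δ = -0.2287, a = 0.1040

a = (v'−v)/dt = (0.020800)/0.2 = 0.1040
Δθ = θ'−θ = -0.503371;  (v·dt/L) = 17.3000·0.2/1.6 = 2.162500
tan δ = Δθ·L/(v·dt) = -0.232773  →  δ = -0.2287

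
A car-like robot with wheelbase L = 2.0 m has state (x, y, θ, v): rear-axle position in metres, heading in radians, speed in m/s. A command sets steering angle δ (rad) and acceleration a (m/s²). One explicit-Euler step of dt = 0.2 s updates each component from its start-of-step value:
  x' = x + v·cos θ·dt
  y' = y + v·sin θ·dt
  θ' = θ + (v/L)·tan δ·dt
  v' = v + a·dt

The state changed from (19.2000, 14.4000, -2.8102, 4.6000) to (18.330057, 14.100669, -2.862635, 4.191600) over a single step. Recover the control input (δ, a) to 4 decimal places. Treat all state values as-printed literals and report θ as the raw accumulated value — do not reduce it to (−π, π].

δ = -0.1135, a = -2.0420

a = (v'−v)/dt = (-0.408400)/0.2 = -2.0420
Δθ = θ'−θ = -0.052435;  (v·dt/L) = 4.6000·0.2/2.0 = 0.460000
tan δ = Δθ·L/(v·dt) = -0.113989  →  δ = -0.1135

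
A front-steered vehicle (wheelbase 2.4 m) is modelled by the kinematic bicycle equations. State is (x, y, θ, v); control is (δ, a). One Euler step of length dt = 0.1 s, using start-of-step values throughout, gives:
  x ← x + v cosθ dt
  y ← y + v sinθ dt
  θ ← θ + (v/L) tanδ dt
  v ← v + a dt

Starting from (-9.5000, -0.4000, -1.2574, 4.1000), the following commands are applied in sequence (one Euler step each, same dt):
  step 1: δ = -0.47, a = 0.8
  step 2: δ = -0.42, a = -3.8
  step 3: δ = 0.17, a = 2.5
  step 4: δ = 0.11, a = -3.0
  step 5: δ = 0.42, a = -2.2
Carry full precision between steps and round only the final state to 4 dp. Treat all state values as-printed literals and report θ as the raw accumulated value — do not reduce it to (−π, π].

after step 1 (δ=-0.47, a=0.8): (-9.373601, -0.790030, -1.344178, 4.180000)
after step 2 (δ=-0.42, a=-3.8): (-9.279683, -1.197342, -1.421956, 3.800000)
after step 3 (δ=0.17, a=2.5): (-9.223332, -1.573141, -1.394777, 4.050000)
after step 4 (δ=0.11, a=-3.0): (-9.152411, -1.971883, -1.376139, 3.750000)
after step 5 (δ=0.42, a=-2.2): (-9.079875, -2.339801, -1.306362, 3.530000)

(-9.0799, -2.3398, -1.3064, 3.5300)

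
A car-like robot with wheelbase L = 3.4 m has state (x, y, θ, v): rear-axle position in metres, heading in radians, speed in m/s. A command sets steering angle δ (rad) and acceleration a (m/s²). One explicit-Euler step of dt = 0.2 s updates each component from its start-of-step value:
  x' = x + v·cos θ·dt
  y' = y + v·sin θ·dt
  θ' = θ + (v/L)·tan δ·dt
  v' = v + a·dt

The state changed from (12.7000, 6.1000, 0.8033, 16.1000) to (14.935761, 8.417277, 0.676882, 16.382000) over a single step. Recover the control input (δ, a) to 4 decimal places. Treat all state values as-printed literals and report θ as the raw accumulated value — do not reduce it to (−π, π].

δ = -0.1327, a = 1.4100

a = (v'−v)/dt = (0.282000)/0.2 = 1.4100
Δθ = θ'−θ = -0.126418;  (v·dt/L) = 16.1000·0.2/3.4 = 0.947059
tan δ = Δθ·L/(v·dt) = -0.133485  →  δ = -0.1327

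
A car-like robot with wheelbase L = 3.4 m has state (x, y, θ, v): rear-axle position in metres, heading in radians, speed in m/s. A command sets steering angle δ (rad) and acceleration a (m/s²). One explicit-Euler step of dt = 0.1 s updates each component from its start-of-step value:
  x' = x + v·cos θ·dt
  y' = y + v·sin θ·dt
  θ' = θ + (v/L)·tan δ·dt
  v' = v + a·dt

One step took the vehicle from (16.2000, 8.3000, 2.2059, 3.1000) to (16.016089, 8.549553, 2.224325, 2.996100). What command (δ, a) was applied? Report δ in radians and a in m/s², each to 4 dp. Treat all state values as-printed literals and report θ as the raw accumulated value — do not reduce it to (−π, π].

a = (v'−v)/dt = (-0.103900)/0.1 = -1.0390
Δθ = θ'−θ = 0.018425;  (v·dt/L) = 3.1000·0.1/3.4 = 0.091176
tan δ = Δθ·L/(v·dt) = 0.202081  →  δ = 0.1994

δ = 0.1994, a = -1.0390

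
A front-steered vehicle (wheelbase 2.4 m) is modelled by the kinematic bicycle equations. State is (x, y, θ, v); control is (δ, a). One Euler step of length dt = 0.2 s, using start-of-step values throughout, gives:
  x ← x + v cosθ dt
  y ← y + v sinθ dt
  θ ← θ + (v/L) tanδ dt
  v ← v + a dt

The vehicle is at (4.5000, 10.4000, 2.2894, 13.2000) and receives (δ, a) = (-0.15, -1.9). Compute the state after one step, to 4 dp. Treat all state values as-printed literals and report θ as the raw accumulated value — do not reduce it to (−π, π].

(2.7620, 12.3872, 2.1232, 12.8200)

x' = 4.5000 + 13.2000·cos(2.2894)·0.2 = 2.7620
y' = 10.4000 + 13.2000·sin(2.2894)·0.2 = 12.3872
θ' = 2.2894 + (13.2000/2.4)·tan(-0.15)·0.2 = 2.1232
v' = 13.2000 − 1.9000·0.2 = 12.8200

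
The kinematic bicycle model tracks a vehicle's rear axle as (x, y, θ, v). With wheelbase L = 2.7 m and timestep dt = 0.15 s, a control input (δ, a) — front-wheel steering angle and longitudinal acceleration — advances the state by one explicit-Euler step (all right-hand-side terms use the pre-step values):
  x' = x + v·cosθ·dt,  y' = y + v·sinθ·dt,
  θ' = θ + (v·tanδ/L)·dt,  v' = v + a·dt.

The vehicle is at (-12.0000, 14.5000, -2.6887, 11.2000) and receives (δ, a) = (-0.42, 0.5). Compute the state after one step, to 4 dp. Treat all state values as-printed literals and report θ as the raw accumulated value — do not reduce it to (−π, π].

x' = -12.0000 + 11.2000·cos(-2.6887)·0.15 = -13.5106
y' = 14.5000 + 11.2000·sin(-2.6887)·0.15 = 13.7649
θ' = -2.6887 + (11.2000/2.7)·tan(-0.42)·0.15 = -2.9666
v' = 11.2000 + 0.5000·0.15 = 11.2750

(-13.5106, 13.7649, -2.9666, 11.2750)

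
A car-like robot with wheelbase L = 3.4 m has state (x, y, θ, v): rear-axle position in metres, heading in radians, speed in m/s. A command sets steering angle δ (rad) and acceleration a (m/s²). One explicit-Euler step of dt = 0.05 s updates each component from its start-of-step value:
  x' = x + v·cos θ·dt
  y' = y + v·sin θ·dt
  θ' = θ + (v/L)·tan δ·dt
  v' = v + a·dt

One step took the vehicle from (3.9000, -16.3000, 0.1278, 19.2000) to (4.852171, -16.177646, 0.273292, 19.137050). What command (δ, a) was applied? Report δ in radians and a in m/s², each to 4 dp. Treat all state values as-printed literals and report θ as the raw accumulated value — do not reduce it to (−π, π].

a = (v'−v)/dt = (-0.062950)/0.05 = -1.2590
Δθ = θ'−θ = 0.145492;  (v·dt/L) = 19.2000·0.05/3.4 = 0.282353
tan δ = Δθ·L/(v·dt) = 0.515284  →  δ = 0.4758

δ = 0.4758, a = -1.2590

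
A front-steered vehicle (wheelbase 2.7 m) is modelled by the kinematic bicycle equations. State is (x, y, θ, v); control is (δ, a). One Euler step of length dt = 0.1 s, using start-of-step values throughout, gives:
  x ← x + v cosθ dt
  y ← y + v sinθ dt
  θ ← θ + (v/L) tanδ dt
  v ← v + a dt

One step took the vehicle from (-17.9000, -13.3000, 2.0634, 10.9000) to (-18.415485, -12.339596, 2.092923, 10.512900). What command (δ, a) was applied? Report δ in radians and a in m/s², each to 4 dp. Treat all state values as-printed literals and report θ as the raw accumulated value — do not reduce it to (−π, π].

a = (v'−v)/dt = (-0.387100)/0.1 = -3.8710
Δθ = θ'−θ = 0.029523;  (v·dt/L) = 10.9000·0.1/2.7 = 0.403704
tan δ = Δθ·L/(v·dt) = 0.073130  →  δ = 0.0730

δ = 0.0730, a = -3.8710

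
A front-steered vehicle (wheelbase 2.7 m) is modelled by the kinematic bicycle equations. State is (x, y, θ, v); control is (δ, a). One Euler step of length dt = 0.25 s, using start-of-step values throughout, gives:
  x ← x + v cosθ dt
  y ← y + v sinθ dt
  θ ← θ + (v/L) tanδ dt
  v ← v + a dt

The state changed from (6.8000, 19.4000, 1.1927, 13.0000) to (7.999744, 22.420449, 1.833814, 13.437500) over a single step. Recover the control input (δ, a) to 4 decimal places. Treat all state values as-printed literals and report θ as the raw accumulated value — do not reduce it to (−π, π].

a = (v'−v)/dt = (0.437500)/0.25 = 1.7500
Δθ = θ'−θ = 0.641114;  (v·dt/L) = 13.0000·0.25/2.7 = 1.203704
tan δ = Δθ·L/(v·dt) = 0.532618  →  δ = 0.4894

δ = 0.4894, a = 1.7500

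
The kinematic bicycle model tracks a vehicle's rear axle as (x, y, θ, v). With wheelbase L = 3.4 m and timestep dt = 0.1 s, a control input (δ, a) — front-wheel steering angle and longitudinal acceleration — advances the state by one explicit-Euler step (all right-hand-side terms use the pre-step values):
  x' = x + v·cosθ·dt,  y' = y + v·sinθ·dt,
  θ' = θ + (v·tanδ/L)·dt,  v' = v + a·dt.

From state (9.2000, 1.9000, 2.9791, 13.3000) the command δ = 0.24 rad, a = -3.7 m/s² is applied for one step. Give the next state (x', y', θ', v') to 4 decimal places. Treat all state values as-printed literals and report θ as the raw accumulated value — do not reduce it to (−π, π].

x' = 9.2000 + 13.3000·cos(2.9791)·0.1 = 7.8875
y' = 1.9000 + 13.3000·sin(2.9791)·0.1 = 2.1152
θ' = 2.9791 + (13.3000/3.4)·tan(0.24)·0.1 = 3.0748
v' = 13.3000 − 3.7000·0.1 = 12.9300

(7.8875, 2.1152, 3.0748, 12.9300)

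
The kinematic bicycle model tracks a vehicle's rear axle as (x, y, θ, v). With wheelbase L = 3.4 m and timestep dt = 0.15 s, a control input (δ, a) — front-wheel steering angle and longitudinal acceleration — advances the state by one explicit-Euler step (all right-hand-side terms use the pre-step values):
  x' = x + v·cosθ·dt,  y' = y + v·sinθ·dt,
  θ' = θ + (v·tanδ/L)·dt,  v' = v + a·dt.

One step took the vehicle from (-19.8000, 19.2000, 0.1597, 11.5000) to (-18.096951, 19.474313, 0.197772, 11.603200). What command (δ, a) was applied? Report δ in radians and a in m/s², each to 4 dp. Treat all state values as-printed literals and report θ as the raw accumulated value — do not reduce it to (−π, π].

a = (v'−v)/dt = (0.103200)/0.15 = 0.6880
Δθ = θ'−θ = 0.038072;  (v·dt/L) = 11.5000·0.15/3.4 = 0.507353
tan δ = Δθ·L/(v·dt) = 0.075040  →  δ = 0.0749

δ = 0.0749, a = 0.6880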